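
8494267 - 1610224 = 6884043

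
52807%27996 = 24811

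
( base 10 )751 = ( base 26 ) 12N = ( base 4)23233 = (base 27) 10m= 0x2EF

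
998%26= 10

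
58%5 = 3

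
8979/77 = 8979/77 = 116.61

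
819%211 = 186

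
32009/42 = 762+5/42 = 762.12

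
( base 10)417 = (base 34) c9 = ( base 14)21B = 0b110100001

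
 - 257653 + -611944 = -869597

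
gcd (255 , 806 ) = 1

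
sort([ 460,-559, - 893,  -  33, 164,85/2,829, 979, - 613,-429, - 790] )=[ - 893, - 790 ,  -  613,-559,- 429 , - 33, 85/2, 164, 460,829,  979 ]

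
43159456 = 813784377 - 770624921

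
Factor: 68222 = 2^1*7^1*11^1*443^1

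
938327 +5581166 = 6519493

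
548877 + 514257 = 1063134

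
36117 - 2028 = 34089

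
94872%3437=2073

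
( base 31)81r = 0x1e42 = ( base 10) 7746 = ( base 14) 2B74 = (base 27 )AGO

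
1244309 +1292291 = 2536600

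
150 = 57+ 93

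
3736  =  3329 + 407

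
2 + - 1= 1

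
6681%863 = 640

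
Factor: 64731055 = 5^1*71^1*182341^1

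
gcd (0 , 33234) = 33234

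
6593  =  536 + 6057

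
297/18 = 33/2=16.50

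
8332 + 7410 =15742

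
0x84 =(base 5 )1012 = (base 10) 132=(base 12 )b0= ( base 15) 8C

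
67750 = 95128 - 27378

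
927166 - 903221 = 23945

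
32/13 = 2 + 6/13 = 2.46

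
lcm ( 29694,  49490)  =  148470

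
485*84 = 40740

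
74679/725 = 74679/725 =103.01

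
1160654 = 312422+848232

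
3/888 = 1/296= 0.00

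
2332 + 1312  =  3644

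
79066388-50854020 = 28212368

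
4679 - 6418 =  - 1739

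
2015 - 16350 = -14335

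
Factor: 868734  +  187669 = 1056403 = 163^1*6481^1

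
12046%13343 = 12046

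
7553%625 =53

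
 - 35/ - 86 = 35/86= 0.41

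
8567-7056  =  1511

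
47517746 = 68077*698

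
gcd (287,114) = 1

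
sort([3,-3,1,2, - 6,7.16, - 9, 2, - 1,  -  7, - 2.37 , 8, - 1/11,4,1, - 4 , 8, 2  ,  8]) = [ - 9, - 7, - 6, - 4 , - 3, -2.37 ,-1, - 1/11, 1, 1, 2, 2,  2, 3, 4, 7.16, 8, 8, 8 ]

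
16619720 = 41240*403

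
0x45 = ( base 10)69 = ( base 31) 27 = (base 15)49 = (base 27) 2f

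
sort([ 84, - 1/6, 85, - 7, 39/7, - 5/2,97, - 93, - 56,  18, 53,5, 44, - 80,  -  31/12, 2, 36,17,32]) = [ - 93, - 80, - 56, - 7, - 31/12, - 5/2, - 1/6, 2, 5, 39/7, 17,  18,32, 36,44, 53, 84, 85, 97]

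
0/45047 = 0=0.00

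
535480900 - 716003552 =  - 180522652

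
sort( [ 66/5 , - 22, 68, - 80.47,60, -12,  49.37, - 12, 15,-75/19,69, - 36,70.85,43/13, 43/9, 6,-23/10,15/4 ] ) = [-80.47,  -  36, - 22, - 12,  -  12, - 75/19,  -  23/10, 43/13, 15/4, 43/9,6, 66/5,15,49.37, 60,68, 69, 70.85]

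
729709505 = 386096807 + 343612698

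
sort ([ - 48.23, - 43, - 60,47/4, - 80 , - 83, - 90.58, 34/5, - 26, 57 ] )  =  [ - 90.58 ,  -  83, - 80, - 60 , - 48.23, -43, - 26 , 34/5, 47/4,57 ] 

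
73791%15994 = 9815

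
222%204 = 18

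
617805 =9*68645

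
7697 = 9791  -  2094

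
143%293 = 143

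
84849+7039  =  91888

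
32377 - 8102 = 24275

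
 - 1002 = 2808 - 3810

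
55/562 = 55/562 = 0.10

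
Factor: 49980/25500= 49/25 =5^( - 2 )*7^2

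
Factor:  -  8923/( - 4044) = 2^( - 2 )*3^ ( - 1 ) * 337^(- 1) * 8923^1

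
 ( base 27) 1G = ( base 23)1K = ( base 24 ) 1j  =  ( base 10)43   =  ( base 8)53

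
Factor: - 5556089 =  - 7^1*11^1*59^1*1223^1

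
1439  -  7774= - 6335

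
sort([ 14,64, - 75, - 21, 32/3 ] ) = [ - 75, - 21, 32/3, 14,64 ] 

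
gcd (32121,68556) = 3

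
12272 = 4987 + 7285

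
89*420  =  37380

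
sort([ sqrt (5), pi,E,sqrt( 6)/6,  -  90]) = [-90,  sqrt(6)/6,sqrt ( 5 ),E,pi ] 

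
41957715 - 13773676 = 28184039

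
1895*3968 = 7519360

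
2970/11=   270 = 270.00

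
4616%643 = 115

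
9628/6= 1604 + 2/3 =1604.67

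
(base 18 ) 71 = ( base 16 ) 7F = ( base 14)91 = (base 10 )127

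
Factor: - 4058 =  - 2^1*2029^1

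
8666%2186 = 2108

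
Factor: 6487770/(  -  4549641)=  - 2162590/1516547 = -  2^1*5^1*216259^1*1516547^( - 1)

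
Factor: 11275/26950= 2^ ( - 1)*7^(- 2)*41^1= 41/98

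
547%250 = 47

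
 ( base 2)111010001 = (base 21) 113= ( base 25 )IF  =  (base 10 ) 465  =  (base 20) 135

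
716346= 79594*9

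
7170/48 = 149+3/8 = 149.38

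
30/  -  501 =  - 1 + 157/167  =  - 0.06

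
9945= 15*663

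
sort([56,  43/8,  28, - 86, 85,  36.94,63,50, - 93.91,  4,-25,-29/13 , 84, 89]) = [  -  93.91, - 86,  -  25,-29/13,4 , 43/8,  28, 36.94,50, 56, 63, 84,  85,  89 ]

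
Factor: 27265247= 19^2*75527^1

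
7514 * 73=548522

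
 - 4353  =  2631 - 6984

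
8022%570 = 42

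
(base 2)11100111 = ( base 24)9F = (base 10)231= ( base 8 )347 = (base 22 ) ab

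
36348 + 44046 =80394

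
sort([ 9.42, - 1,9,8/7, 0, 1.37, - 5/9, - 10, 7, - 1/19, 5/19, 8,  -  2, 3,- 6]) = [ - 10, - 6, - 2, - 1, - 5/9, - 1/19,0, 5/19, 8/7,1.37, 3, 7, 8,9,9.42 ] 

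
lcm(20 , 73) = 1460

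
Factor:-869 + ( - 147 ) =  - 1016= - 2^3*127^1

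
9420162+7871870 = 17292032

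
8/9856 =1/1232 =0.00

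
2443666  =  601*4066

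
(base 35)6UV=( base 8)20357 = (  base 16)20ef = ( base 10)8431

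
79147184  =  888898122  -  809750938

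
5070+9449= 14519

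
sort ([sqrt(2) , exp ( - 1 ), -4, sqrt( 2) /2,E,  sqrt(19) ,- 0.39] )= [ -4, - 0.39, exp(- 1 ),sqrt(2)/2,sqrt( 2 ),E, sqrt( 19)]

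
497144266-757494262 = -260349996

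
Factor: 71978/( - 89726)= - 7^( - 1 )* 13^( - 1 ) * 73^1 = - 73/91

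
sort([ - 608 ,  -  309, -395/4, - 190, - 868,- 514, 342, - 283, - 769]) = [ - 868 ,-769, - 608, - 514,- 309, - 283,  -  190, -395/4, 342 ]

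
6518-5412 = 1106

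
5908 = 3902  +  2006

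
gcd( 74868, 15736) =4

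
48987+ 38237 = 87224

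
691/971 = 691/971 = 0.71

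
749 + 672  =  1421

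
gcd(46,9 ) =1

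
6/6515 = 6/6515 = 0.00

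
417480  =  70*5964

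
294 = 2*147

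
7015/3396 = 7015/3396 = 2.07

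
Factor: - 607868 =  - 2^2*151967^1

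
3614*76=274664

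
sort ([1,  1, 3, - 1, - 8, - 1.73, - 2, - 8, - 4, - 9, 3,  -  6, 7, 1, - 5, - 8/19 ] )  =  [-9,-8, - 8,-6, - 5, - 4, - 2, - 1.73,- 1 ,-8/19,1, 1,  1, 3, 3, 7] 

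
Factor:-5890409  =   - 7^1 * 307^1*  2741^1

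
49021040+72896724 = 121917764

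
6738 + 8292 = 15030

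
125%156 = 125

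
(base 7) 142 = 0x4f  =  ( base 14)59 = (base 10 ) 79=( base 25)34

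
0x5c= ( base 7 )161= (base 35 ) 2M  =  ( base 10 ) 92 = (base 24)3k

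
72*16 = 1152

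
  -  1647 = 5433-7080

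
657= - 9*( - 73 ) 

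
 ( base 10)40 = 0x28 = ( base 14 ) 2C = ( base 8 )50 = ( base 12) 34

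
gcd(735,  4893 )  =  21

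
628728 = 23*27336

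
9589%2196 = 805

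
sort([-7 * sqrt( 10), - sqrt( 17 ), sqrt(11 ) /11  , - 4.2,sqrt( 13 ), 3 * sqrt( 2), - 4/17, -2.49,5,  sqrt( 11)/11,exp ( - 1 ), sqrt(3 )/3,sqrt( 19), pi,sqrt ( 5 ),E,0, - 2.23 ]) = [  -  7  *  sqrt( 10 ),- 4.2 , - sqrt( 17), - 2.49,-2.23,-4/17,0,sqrt( 11)/11,sqrt(11)/11, exp(- 1 ), sqrt( 3 ) /3, sqrt (5 ),E, pi,sqrt( 13 ),3*sqrt (2),sqrt(19 ),5]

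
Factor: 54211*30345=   3^1*5^1*7^1 * 17^2*23^1*2357^1 = 1645032795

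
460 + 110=570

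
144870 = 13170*11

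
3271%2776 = 495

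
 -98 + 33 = - 65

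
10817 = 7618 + 3199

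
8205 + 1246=9451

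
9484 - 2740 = 6744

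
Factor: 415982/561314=207991/280657  =  7^1*13^(- 1 ) * 43^1 * 691^1 * 21589^( - 1 )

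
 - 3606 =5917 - 9523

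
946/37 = 25 + 21/37 =25.57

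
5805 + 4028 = 9833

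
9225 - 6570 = 2655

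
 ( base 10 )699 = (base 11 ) 586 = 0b1010111011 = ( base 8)1273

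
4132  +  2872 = 7004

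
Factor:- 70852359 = -3^1*47^1*502499^1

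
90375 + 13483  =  103858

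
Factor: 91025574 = 2^1*3^1*15170929^1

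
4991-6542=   -  1551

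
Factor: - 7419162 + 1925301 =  - 5493861=- 3^2 * 610429^1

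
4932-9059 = -4127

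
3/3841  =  3/3841  =  0.00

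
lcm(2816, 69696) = 278784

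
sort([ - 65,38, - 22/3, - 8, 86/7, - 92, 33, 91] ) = [ - 92,-65,-8,  -  22/3, 86/7,33,38, 91] 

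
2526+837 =3363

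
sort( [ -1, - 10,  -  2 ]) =[-10,-2  ,  -  1]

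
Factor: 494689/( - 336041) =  - 13^1*38053^1*336041^( - 1) 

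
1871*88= 164648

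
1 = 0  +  1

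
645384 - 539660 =105724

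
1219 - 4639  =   - 3420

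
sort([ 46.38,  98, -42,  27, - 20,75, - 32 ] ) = [ - 42, - 32, - 20 , 27,46.38, 75, 98]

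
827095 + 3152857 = 3979952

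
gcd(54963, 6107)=6107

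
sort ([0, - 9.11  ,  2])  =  [ - 9.11, 0,2 ]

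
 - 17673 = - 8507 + - 9166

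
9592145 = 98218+9493927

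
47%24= 23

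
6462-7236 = - 774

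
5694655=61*93355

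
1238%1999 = 1238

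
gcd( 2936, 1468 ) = 1468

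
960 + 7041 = 8001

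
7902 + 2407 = 10309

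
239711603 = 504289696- 264578093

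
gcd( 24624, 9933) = 3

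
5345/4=1336 + 1/4 = 1336.25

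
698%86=10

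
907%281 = 64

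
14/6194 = 7/3097 = 0.00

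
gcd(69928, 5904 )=8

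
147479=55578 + 91901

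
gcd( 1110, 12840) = 30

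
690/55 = 138/11=12.55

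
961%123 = 100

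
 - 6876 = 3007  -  9883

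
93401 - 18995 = 74406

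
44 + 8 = 52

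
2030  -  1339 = 691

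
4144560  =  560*7401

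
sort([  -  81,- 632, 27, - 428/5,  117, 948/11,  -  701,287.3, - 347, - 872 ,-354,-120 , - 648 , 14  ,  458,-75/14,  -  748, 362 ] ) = [ - 872,  -  748,-701, - 648, - 632,  -  354,-347,-120,  -  428/5, -81, - 75/14,  14 , 27,948/11 , 117,  287.3,  362,  458 ]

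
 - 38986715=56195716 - 95182431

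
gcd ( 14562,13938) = 6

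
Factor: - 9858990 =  - 2^1*3^1*5^1*328633^1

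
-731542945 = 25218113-756761058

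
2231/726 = 2231/726  =  3.07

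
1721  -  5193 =-3472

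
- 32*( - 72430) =2317760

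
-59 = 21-80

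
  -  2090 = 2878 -4968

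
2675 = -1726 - -4401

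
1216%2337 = 1216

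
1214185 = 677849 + 536336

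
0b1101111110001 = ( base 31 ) 7dn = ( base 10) 7153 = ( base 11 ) 5413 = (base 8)15761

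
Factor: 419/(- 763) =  - 7^(-1 )*109^(  -  1)*419^1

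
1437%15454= 1437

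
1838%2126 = 1838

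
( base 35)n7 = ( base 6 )3432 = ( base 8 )1454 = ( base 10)812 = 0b1100101100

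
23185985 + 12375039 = 35561024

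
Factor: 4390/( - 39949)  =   - 2^1 * 5^1*7^( - 1 )*13^( - 1 ) = - 10/91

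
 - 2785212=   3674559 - 6459771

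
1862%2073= 1862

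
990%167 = 155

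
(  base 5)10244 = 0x2bb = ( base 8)1273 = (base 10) 699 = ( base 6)3123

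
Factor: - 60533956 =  - 2^2 * 7^1 * 2161927^1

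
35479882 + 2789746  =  38269628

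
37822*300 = 11346600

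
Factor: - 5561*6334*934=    - 2^2*67^1*83^1*467^1*3167^1=-32898631316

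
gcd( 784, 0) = 784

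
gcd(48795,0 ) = 48795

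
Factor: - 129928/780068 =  - 2^1*23^ ( - 1 ) *61^( - 1 )*109^1*139^ (-1 )*149^1=-32482/195017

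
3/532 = 3/532 = 0.01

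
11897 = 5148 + 6749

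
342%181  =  161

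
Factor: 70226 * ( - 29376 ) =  - 2062958976=- 2^7 * 3^3 * 13^1 * 17^1 * 37^1 * 73^1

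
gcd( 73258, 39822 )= 2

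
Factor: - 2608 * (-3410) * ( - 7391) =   -  2^5*5^1*11^1 * 19^1*31^1*163^1 * 389^1  =  - 65730232480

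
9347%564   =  323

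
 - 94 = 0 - 94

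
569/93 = 6 + 11/93 =6.12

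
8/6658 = 4/3329 = 0.00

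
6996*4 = 27984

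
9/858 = 3/286=0.01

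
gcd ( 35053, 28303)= 1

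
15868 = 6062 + 9806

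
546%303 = 243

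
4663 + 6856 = 11519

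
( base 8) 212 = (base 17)82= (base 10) 138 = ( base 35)3X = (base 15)93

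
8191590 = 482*16995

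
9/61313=9/61313 =0.00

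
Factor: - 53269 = -53269^1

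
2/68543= 2/68543 = 0.00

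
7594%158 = 10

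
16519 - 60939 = -44420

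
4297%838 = 107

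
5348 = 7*764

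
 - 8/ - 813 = 8/813=   0.01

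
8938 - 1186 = 7752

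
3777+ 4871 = 8648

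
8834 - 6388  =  2446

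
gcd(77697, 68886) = 801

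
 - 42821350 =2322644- 45143994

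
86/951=86/951 = 0.09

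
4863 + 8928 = 13791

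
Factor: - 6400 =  - 2^8*5^2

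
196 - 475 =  - 279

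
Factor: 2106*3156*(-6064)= - 2^7*3^5*13^1*263^1*379^1=- 40304594304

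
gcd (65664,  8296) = 8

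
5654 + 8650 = 14304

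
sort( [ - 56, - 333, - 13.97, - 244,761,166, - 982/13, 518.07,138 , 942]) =[ - 333  ,-244,-982/13, - 56 , - 13.97,138 , 166,518.07, 761,942 ]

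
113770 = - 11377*( - 10) 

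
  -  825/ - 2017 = 825/2017 = 0.41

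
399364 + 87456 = 486820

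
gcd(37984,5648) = 16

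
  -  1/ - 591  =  1/591 = 0.00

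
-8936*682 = -6094352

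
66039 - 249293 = -183254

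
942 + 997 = 1939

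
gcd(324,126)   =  18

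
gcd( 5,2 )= 1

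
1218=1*1218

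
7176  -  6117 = 1059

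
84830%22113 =18491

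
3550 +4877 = 8427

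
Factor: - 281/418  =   - 2^ ( - 1)*11^(  -  1)*19^ ( - 1)*281^1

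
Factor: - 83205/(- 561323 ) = 3^2*5^1 * 7^ (-1 )*17^( - 1 )* 43^2*53^( - 1)*89^(-1)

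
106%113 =106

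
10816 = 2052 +8764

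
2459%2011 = 448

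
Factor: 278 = 2^1*139^1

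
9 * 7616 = 68544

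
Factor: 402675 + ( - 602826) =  - 200151 = - 3^4 * 7^1*353^1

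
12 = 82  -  70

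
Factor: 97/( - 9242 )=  - 2^( - 1)* 97^1 * 4621^(-1) 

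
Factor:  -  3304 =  - 2^3*7^1*59^1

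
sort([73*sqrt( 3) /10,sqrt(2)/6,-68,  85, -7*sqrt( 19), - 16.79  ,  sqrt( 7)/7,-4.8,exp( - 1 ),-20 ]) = [-68,-7*sqrt(19) , - 20, - 16.79 , - 4.8, sqrt( 2 )/6,exp(-1), sqrt(7)/7,73*sqrt( 3 ) /10,85]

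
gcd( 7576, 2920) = 8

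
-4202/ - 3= 4202/3 =1400.67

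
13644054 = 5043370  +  8600684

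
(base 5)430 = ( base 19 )61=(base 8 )163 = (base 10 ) 115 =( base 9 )137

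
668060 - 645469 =22591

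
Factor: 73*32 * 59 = 2^5*59^1*73^1 = 137824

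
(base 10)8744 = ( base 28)b48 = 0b10001000101000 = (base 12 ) 5088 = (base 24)F48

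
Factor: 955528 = 2^3*7^1 * 113^1*151^1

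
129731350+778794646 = 908525996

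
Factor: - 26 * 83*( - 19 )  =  2^1 * 13^1 *19^1*83^1  =  41002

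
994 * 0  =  0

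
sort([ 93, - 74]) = [- 74,93]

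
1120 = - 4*( - 280)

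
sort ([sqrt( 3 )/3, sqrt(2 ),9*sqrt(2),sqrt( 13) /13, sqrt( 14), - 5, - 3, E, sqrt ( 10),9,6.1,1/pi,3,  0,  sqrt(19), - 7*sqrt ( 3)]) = [ - 7*sqrt(3),-5, -3, 0,sqrt ( 13)/13,1/pi, sqrt(3) /3, sqrt(2),E, 3,sqrt ( 10 ), sqrt( 14) , sqrt( 19), 6.1,  9,9 * sqrt(2) ] 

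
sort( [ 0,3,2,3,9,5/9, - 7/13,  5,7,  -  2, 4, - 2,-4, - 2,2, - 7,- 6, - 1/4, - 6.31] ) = [-7, - 6.31, - 6,- 4, - 2, - 2,-2, - 7/13  , - 1/4,0,5/9,2, 2,3 , 3, 4,5, 7 , 9]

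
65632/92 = 16408/23 = 713.39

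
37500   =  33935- - 3565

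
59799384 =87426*684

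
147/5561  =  147/5561=0.03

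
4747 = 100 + 4647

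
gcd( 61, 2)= 1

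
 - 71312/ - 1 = 71312+0/1=71312.00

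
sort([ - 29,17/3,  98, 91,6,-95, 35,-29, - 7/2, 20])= [ - 95, - 29, - 29, - 7/2,  17/3,6,20,35, 91 , 98]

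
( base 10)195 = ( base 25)7k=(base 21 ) 96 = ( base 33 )5u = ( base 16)C3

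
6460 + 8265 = 14725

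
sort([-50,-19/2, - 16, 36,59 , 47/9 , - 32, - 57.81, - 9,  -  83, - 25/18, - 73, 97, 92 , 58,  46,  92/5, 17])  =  [ - 83, - 73, -57.81, - 50, - 32, - 16, -19/2, - 9, - 25/18,47/9, 17, 92/5,36,  46, 58,59,92, 97 ] 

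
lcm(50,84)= 2100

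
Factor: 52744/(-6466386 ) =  - 2^2*3^(-1 )*19^1*347^1*487^( - 1)*2213^(-1)= - 26372/3233193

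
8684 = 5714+2970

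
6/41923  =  6/41923 = 0.00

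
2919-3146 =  - 227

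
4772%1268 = 968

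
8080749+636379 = 8717128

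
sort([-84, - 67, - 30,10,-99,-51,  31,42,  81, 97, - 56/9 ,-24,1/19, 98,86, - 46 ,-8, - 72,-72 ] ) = [ - 99,-84,-72,-72,-67, - 51, - 46, - 30,-24,-8,  -  56/9,1/19,10, 31,  42 , 81,  86,97,98] 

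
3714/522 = 7 + 10/87 = 7.11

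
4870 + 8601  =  13471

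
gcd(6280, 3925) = 785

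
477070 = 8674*55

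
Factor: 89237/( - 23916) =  - 2^( - 2)*3^ ( - 1)*1993^(- 1)*89237^1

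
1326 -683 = 643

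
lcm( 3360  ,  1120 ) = 3360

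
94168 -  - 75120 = 169288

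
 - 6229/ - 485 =12 + 409/485 = 12.84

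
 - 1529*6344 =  - 9699976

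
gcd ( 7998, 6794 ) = 86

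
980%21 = 14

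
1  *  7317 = 7317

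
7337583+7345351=14682934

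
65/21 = 3 + 2/21= 3.10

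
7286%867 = 350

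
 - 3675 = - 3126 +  - 549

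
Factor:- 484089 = - 3^1*161363^1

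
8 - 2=6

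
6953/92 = 75 + 53/92 = 75.58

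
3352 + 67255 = 70607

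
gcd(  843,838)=1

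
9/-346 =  - 9/346 = - 0.03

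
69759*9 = 627831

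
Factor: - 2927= - 2927^1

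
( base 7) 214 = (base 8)155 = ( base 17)67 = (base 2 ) 1101101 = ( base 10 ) 109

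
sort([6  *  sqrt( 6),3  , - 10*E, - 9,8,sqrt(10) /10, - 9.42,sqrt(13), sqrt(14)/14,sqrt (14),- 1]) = [ -10*E,- 9.42,- 9,  -  1, sqrt( 14) /14,sqrt(10)/10 , 3,sqrt( 13),  sqrt(14), 8,6*sqrt( 6)] 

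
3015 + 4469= 7484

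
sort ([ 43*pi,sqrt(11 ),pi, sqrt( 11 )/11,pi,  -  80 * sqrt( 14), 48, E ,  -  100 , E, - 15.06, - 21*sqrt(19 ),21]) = [ - 80 * sqrt (14),- 100, - 21*sqrt( 19), - 15.06,sqrt(11) /11, E, E, pi,pi,  sqrt( 11),  21,48,43*pi] 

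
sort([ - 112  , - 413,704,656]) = [ - 413, - 112, 656,704] 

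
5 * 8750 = 43750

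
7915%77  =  61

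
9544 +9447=18991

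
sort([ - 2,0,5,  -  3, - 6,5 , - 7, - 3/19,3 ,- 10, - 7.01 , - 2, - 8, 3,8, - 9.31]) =[ - 10,  -  9.31, - 8, - 7.01, - 7, - 6,- 3,-2, - 2, - 3/19,0,3,3,5,5,8] 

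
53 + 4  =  57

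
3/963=1/321= 0.00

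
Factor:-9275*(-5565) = 51615375 = 3^1*5^3*7^2 * 53^2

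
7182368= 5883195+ 1299173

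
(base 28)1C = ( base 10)40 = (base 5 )130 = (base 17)26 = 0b101000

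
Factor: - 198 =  - 2^1*3^2 *11^1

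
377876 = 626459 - 248583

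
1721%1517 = 204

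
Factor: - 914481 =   -  3^2*17^1 * 43^1*139^1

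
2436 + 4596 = 7032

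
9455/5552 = 1 + 3903/5552=   1.70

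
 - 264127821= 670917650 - 935045471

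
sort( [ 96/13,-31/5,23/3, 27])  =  [ - 31/5,  96/13,23/3, 27] 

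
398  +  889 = 1287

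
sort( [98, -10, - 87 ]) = [-87, - 10, 98]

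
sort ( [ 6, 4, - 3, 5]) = [ - 3, 4, 5,  6 ] 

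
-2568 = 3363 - 5931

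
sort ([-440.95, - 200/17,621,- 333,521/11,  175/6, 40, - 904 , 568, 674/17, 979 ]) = [ -904, - 440.95,-333 , - 200/17, 175/6, 674/17, 40,521/11 , 568,621, 979 ] 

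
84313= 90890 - 6577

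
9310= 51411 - 42101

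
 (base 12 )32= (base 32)16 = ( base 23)1F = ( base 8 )46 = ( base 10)38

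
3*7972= 23916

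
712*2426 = 1727312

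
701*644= 451444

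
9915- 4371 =5544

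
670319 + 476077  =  1146396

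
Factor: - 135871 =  - 83^1*1637^1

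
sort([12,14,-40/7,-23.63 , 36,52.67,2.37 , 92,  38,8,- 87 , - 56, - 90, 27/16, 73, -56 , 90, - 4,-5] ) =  [ - 90, - 87,-56, -56,-23.63, - 40/7,-5,-4,27/16, 2.37, 8,12, 14, 36,38, 52.67 , 73, 90, 92] 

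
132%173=132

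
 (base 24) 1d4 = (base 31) SO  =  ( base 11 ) 741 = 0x37C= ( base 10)892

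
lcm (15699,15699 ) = 15699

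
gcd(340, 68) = 68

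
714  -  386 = 328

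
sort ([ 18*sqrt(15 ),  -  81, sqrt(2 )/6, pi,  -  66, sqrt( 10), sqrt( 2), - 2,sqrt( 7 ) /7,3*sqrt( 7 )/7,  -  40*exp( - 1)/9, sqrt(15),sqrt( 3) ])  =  [ - 81, - 66, - 2, - 40*exp( - 1)/9, sqrt ( 2 ) /6, sqrt(7)/7, 3*sqrt( 7) /7, sqrt( 2 ), sqrt (3 ), pi,sqrt(10), sqrt( 15), 18* sqrt ( 15) ] 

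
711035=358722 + 352313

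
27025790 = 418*64655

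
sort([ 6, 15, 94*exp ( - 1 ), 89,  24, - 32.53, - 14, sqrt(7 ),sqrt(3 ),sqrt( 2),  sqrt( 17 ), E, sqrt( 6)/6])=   [ - 32.53, -14,  sqrt( 6) /6,sqrt ( 2), sqrt ( 3), sqrt( 7 ), E , sqrt(17 ),  6,15, 24, 94 * exp( - 1 ), 89 ] 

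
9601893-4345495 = 5256398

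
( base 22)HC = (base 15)1AB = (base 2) 110000010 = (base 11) 321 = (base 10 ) 386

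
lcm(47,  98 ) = 4606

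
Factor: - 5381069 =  - 5381069^1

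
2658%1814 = 844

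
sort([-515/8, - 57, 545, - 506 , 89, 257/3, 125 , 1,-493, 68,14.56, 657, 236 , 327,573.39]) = [ - 506,-493,-515/8,-57, 1,14.56,68, 257/3, 89,125, 236,327, 545, 573.39,657 ] 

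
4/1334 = 2/667 = 0.00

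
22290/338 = 65+160/169= 65.95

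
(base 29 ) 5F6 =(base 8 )11046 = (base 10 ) 4646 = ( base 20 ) BC6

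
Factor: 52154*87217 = 2^1*13^1*89^1*293^1*6709^1 = 4548715418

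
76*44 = 3344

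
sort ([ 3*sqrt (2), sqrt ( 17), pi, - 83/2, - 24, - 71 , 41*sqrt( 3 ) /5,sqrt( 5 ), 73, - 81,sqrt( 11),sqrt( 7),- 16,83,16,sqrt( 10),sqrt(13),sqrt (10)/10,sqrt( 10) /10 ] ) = [-81, - 71,-83/2,  -  24,-16,sqrt(10) /10,sqrt( 10)/10,  sqrt(5),sqrt( 7 ),pi,sqrt(10),sqrt( 11), sqrt(13),sqrt(17),3*sqrt( 2),41 *sqrt( 3)/5, 16, 73,83 ] 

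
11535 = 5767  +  5768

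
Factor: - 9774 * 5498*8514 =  - 2^3*3^5  *11^1 *43^1*181^1*2749^1 = -457520666328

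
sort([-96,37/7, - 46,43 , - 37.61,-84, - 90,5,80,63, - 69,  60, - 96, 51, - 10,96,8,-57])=[ - 96, - 96 , - 90, - 84, - 69, - 57 , - 46, - 37.61, - 10,5 , 37/7,8 , 43,51,60,  63,80,96]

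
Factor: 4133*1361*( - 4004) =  - 2^2*7^1*11^1*13^1* 1361^1*4133^1 = - 22522552052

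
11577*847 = 9805719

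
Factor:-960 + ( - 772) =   -  2^2*433^1 = - 1732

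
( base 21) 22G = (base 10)940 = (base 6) 4204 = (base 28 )15g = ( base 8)1654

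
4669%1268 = 865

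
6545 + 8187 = 14732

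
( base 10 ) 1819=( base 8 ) 3433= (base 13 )a9c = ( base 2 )11100011011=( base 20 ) 4aj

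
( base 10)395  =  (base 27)EH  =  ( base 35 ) ba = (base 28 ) e3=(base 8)613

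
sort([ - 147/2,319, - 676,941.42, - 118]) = [ - 676, - 118,  -  147/2 , 319 , 941.42] 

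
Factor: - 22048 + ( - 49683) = - 11^1 *6521^1 = - 71731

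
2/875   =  2/875 = 0.00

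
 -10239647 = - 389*26323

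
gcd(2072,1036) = 1036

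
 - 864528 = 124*( - 6972) 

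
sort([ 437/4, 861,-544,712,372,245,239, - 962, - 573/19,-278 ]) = [-962, - 544, - 278 ,-573/19 , 437/4,239, 245,  372, 712, 861 ]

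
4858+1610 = 6468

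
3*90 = 270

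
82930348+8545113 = 91475461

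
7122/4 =1780 + 1/2 = 1780.50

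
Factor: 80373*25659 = 3^3* 73^1*367^1*2851^1 = 2062290807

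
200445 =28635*7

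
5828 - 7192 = -1364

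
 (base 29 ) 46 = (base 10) 122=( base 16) 7a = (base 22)5C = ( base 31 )3T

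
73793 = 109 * 677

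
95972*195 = 18714540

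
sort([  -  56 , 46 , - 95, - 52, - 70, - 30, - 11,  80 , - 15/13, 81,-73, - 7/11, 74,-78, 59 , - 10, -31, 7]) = [-95, - 78, - 73, - 70,- 56,- 52, - 31, - 30, - 11, -10, - 15/13, - 7/11,7,46, 59, 74,80, 81 ] 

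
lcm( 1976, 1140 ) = 29640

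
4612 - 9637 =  - 5025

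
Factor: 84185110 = 2^1*5^1*8418511^1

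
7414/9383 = 674/853 = 0.79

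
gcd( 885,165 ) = 15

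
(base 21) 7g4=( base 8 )6543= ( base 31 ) 3HH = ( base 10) 3427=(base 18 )aa7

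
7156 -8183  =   - 1027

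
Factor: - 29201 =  - 29201^1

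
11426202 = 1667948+9758254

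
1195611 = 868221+327390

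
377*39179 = 14770483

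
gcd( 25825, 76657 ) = 1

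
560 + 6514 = 7074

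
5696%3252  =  2444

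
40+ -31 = 9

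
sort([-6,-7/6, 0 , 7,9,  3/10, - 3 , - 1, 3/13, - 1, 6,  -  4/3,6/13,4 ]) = [-6, - 3, - 4/3,- 7/6,- 1, - 1 , 0,3/13, 3/10,6/13, 4, 6, 7,9]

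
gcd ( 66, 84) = 6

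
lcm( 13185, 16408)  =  738360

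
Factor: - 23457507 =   -  3^1*7819169^1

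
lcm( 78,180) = 2340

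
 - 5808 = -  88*66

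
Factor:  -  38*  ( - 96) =2^6*3^1*19^1 =3648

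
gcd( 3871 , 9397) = 1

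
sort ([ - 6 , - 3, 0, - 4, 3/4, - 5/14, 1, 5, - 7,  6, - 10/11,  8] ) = [ - 7, - 6 ,-4, - 3, - 10/11 , - 5/14, 0,3/4,1,5 , 6, 8 ] 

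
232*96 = 22272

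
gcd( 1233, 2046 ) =3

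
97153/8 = 97153/8 = 12144.12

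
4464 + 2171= 6635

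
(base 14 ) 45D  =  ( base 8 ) 1543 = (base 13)519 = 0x363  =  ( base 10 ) 867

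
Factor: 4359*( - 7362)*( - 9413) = 302072187654 = 2^1*3^3*409^1*  1453^1*9413^1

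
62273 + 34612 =96885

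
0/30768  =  0 = 0.00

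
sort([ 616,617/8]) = [617/8,616]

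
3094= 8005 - 4911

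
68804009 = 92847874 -24043865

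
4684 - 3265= 1419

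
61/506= 61/506  =  0.12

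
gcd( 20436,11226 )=6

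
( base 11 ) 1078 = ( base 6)10320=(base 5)21131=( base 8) 2610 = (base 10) 1416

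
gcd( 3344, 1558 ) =38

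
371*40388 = 14983948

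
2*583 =1166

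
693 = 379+314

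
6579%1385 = 1039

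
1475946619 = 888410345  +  587536274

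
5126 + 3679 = 8805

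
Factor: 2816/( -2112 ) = -2^2 * 3^( - 1 )=- 4/3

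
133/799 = 133/799  =  0.17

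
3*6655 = 19965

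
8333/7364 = 8333/7364 = 1.13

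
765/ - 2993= - 1 + 2228/2993= -0.26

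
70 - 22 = 48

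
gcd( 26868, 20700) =12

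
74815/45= 1662+ 5/9 = 1662.56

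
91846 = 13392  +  78454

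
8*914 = 7312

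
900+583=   1483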